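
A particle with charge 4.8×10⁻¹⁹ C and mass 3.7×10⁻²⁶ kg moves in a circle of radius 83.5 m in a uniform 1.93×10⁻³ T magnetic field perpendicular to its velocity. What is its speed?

From |q|vB = mv²/r, v = |q|Br/m.
v = (4.8×10⁻¹⁹)(1.93×10⁻³)(83.5)/3.7×10⁻²⁶ ≈ 2.09×10⁶ m/s.

v ≈ 2.09×10⁶ m/s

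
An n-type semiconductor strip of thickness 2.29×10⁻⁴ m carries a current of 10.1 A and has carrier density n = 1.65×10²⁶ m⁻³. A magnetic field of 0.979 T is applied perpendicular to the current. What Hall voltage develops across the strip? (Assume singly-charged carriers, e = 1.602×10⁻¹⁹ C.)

V_H = IB/(n e t).
V_H = (10.1)(0.979)/((1.65×10²⁶)(1.602×10⁻¹⁹)(2.29×10⁻⁴)) ≈ 1.63×10⁻³ V.

V_H ≈ 1.63×10⁻³ V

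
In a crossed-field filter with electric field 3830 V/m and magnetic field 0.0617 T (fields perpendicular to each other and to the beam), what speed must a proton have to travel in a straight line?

Straight-line motion ⇒ electric and magnetic forces cancel, so E = vB.
v = E/B = 3830/0.0617 = 6.21×10⁴ m/s.

v = 6.21×10⁴ m/s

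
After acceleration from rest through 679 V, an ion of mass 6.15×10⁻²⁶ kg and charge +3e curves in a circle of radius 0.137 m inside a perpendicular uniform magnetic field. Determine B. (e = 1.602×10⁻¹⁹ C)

v = √(2|q|V/m) = √(2·4.806×10⁻¹⁹·679/6.15×10⁻²⁶) ≈ 1.030×10⁵ m/s.
B = mv/(|q|r) = (6.15×10⁻²⁶)(1.030×10⁵)/((4.806×10⁻¹⁹)(0.137)) ≈ 0.0962 T.

B ≈ 0.0962 T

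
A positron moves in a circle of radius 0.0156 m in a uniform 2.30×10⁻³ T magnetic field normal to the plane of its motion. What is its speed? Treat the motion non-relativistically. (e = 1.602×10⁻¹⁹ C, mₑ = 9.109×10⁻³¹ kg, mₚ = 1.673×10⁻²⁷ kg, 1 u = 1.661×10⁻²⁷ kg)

From |q|vB = mv²/r, v = |q|Br/m.
v = (1.602×10⁻¹⁹)(2.30×10⁻³)(0.0156)/9.109×10⁻³¹ ≈ 6.31×10⁶ m/s.

v ≈ 6.31×10⁶ m/s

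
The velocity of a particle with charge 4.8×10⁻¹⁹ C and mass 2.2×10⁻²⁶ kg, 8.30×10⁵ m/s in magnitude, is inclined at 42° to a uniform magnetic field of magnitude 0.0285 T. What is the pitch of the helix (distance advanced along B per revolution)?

v∥ = v cosθ = 8.30×10⁵·cos42° ≈ 6.168×10⁵ m/s.
T = 2πm/(|q|B) = 2π(2.2×10⁻²⁶)/((4.8×10⁻¹⁹)(0.0285)) ≈ 1.010×10⁻⁵ s.
pitch = v∥ T = (6.168×10⁵)(1.010×10⁻⁵) ≈ 6.23 m.

p ≈ 6.23 m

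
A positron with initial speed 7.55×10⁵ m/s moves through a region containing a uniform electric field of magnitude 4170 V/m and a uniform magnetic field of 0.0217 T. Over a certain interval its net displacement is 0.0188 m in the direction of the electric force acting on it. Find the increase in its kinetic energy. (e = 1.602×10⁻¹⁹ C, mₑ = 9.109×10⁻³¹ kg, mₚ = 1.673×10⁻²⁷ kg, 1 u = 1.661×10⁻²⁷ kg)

ΔKE ≈ 1.26×10⁻¹⁷ J

The magnetic force is always ⟂ v and does no work; only the electric force changes KE.
ΔKE = F_E · d = |q|E d = (1.602×10⁻¹⁹)(4170)(0.0188) ≈ 1.26×10⁻¹⁷ J.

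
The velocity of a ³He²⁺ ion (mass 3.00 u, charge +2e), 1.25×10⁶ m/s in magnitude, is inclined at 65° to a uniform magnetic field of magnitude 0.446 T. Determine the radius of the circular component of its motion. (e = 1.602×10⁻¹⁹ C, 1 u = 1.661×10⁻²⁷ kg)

v⊥ = v sinθ = 1.25×10⁶·sin65° ≈ 1.133×10⁶ m/s.
r = m v⊥/(|q|B) = (4.983×10⁻²⁷)(1.133×10⁶)/((3.204×10⁻¹⁹)(0.446)) ≈ 0.0395 m.

r ≈ 0.0395 m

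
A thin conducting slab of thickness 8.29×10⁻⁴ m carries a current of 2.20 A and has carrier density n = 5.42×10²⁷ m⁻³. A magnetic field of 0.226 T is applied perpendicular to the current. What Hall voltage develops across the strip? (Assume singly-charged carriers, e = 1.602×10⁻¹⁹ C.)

V_H = IB/(n e t).
V_H = (2.20)(0.226)/((5.42×10²⁷)(1.602×10⁻¹⁹)(8.29×10⁻⁴)) ≈ 6.91×10⁻⁷ V.

V_H ≈ 6.91×10⁻⁷ V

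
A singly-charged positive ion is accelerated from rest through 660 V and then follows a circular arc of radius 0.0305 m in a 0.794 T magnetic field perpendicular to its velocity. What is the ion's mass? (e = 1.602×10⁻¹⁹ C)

Combine |q|V = ½mv² and r = mv/(|q|B): eliminate v to get m = qB²r²/(2V).
m = (1.602×10⁻¹⁹)(0.794)²(0.0305)²/(2·660) ≈ 7.12×10⁻²⁶ kg.

m ≈ 7.12×10⁻²⁶ kg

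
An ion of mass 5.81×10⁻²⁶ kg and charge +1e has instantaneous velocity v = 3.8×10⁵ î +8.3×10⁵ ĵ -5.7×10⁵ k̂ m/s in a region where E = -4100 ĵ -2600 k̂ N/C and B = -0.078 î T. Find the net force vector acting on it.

v×B = (0, 4.45×10⁴, 6.47×10⁴) N/C.
E + v×B = (0, 4.04×10⁴, 6.21×10⁴) N/C.
F = q(E + v×B) = (1.602×10⁻¹⁹ C)·(0, 4.04×10⁴, 6.21×10⁴) = (0, 6.47×10⁻¹⁵, 9.95×10⁻¹⁵) N.

F ≈ (0, 6.47×10⁻¹⁵, 9.95×10⁻¹⁵) N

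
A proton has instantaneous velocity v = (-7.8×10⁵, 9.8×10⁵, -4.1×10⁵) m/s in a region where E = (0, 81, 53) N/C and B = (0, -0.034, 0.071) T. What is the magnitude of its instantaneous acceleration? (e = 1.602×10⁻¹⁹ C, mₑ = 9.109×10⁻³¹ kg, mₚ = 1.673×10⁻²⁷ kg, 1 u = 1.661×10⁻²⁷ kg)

|a| ≈ 7.94×10¹² m/s²

v×B = (5.56×10⁴, 5.54×10⁴, 2.65×10⁴) N/C.
E + v×B = (5.56×10⁴, 5.55×10⁴, 2.66×10⁴) N/C.
F = q(E + v×B) = (1.602×10⁻¹⁹ C)·(5.56×10⁴, 5.55×10⁴, 2.66×10⁴) = (8.91×10⁻¹⁵, 8.88×10⁻¹⁵, 4.26×10⁻¹⁵) N.
|a| = |F|/m = 1.329×10⁻¹⁴/1.673×10⁻²⁷ ≈ 7.94×10¹² m/s².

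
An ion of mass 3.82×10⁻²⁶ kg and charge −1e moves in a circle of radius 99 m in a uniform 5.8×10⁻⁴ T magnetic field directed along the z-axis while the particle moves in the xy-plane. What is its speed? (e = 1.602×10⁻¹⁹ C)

From |q|vB = mv²/r, v = |q|Br/m.
v = (1.602×10⁻¹⁹)(5.8×10⁻⁴)(99)/3.82×10⁻²⁶ ≈ 2.4×10⁵ m/s.

v ≈ 2.4×10⁵ m/s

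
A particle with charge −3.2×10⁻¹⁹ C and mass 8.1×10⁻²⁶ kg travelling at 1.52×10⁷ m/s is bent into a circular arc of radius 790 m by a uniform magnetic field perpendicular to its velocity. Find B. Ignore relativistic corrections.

From |q|vB = mv²/r, B = mv/(|q|r).
B = (8.1×10⁻²⁶)(1.52×10⁷)/((3.2×10⁻¹⁹)(790)) ≈ 4.87×10⁻³ T.

B ≈ 4.87×10⁻³ T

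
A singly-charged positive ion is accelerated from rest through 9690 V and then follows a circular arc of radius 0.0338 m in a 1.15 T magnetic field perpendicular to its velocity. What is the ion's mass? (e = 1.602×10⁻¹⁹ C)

m ≈ 1.25×10⁻²⁶ kg

Combine |q|V = ½mv² and r = mv/(|q|B): eliminate v to get m = qB²r²/(2V).
m = (1.602×10⁻¹⁹)(1.15)²(0.0338)²/(2·9690) ≈ 1.25×10⁻²⁶ kg.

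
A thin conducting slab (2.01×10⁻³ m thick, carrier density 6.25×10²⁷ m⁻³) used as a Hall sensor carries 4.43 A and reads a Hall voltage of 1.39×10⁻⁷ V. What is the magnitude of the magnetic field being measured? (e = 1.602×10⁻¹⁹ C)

From V_H = IB/(n e t), B = V_H n e t / I.
B = (1.39×10⁻⁷)(6.25×10²⁷)(1.602×10⁻¹⁹)(2.01×10⁻³)/4.43 ≈ 0.0631 T.

B ≈ 0.0631 T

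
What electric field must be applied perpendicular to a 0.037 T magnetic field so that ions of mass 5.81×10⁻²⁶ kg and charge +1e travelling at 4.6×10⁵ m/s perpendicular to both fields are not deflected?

For straight-line motion qE = qvB, so E = vB.
E = 4.6×10⁵ × 0.037 = 1.7×10⁴ V/m.

E = 1.7×10⁴ V/m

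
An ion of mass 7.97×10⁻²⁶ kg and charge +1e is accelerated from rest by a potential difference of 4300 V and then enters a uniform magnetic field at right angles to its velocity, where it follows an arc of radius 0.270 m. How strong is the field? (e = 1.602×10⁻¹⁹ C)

v = √(2|q|V/m) = √(2·1.602×10⁻¹⁹·4300/7.97×10⁻²⁶) ≈ 1.315×10⁵ m/s.
B = mv/(|q|r) = (7.97×10⁻²⁶)(1.315×10⁵)/((1.602×10⁻¹⁹)(0.270)) ≈ 0.242 T.

B ≈ 0.242 T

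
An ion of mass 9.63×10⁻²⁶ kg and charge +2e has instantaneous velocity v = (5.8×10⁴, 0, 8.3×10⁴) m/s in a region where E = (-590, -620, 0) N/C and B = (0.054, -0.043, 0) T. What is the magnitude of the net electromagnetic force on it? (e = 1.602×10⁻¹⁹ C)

|F| ≈ 1.76×10⁻¹⁵ N

v×B = (3570, 4480, -2490) N/C.
E + v×B = (2980, 3860, -2490) N/C.
F = q(E + v×B) = (3.204×10⁻¹⁹ C)·(2980, 3860, -2490) = (9.54×10⁻¹⁶, 1.24×10⁻¹⁵, -7.99×10⁻¹⁶) N.
|F| = 1.76×10⁻¹⁵ N.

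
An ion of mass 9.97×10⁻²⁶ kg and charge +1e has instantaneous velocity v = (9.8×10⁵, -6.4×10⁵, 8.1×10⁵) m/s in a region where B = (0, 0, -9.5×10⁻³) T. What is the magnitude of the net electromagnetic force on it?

|F| ≈ 1.78×10⁻¹⁵ N

v×B = (6080, 9310, 0) N/C.
F = q v×B = (1.602×10⁻¹⁹ C)·(6080, 9310, 0) = (9.74×10⁻¹⁶, 1.49×10⁻¹⁵, 0) N.
|F| = 1.78×10⁻¹⁵ N.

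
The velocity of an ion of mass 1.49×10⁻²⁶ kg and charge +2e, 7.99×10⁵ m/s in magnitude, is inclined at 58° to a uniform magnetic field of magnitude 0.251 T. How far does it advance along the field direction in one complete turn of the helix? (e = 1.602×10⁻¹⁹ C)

p ≈ 0.493 m

v∥ = v cosθ = 7.99×10⁵·cos58° ≈ 4.234×10⁵ m/s.
T = 2πm/(|q|B) = 2π(1.49×10⁻²⁶)/((3.204×10⁻¹⁹)(0.251)) ≈ 1.164×10⁻⁶ s.
pitch = v∥ T = (4.234×10⁵)(1.164×10⁻⁶) ≈ 0.493 m.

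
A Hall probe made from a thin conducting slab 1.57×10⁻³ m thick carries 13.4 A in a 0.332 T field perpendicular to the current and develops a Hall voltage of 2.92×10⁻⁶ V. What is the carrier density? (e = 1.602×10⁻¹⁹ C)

n ≈ 6.06×10²⁷ m⁻³

From V_H = IB/(n e t), n = IB/(V_H e t).
n = (13.4)(0.332)/((2.92×10⁻⁶)(1.602×10⁻¹⁹)(1.57×10⁻³)) ≈ 6.06×10²⁷ m⁻³.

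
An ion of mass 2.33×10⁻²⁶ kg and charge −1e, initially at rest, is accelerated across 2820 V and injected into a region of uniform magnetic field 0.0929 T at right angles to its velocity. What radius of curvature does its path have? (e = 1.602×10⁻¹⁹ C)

Acceleration: |q|V = ½mv² ⇒ v = √(2|q|V/m) = √(2·1.602×10⁻¹⁹·2820/2.33×10⁻²⁶) ≈ 1.969×10⁵ m/s.
In the field: r = mv/(|q|B) = (2.33×10⁻²⁶)(1.969×10⁵)/((1.602×10⁻¹⁹)(0.0929)) ≈ 0.308 m.

r ≈ 0.308 m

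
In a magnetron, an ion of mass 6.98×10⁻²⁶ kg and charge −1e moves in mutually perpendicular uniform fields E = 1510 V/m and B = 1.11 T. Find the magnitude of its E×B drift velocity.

The steady drift has the magnetic force balancing the electric force, so v_d = E/B.
v_d = 1510/1.11 = 1360 m/s.

v_d ≈ 1360 m/s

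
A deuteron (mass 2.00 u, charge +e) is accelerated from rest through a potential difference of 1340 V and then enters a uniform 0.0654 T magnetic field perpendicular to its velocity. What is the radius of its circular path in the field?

r ≈ 0.114 m

Acceleration: |q|V = ½mv² ⇒ v = √(2|q|V/m) = √(2·1.602×10⁻¹⁹·1340/3.322×10⁻²⁷) ≈ 3.595×10⁵ m/s.
In the field: r = mv/(|q|B) = (3.322×10⁻²⁷)(3.595×10⁵)/((1.602×10⁻¹⁹)(0.0654)) ≈ 0.114 m.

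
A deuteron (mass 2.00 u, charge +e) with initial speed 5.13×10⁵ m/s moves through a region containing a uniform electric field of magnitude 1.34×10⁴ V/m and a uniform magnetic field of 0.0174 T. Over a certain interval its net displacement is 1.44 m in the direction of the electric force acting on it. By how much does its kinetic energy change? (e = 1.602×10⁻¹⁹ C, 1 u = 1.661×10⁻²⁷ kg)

ΔKE ≈ 3.09×10⁻¹⁵ J

The magnetic force is always ⟂ v and does no work; only the electric force changes KE.
ΔKE = F_E · d = |q|E d = (1.602×10⁻¹⁹)(1.34×10⁴)(1.44) ≈ 3.09×10⁻¹⁵ J.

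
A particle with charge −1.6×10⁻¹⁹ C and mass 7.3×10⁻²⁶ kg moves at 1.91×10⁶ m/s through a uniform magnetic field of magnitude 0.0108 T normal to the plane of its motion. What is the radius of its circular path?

r ≈ 80.7 m

The magnetic force provides the centripetal force: |q|vB = mv²/r.
r = mv/(|q|B) = (7.3×10⁻²⁶)(1.91×10⁶)/((1.6×10⁻¹⁹)(0.0108)) ≈ 80.7 m.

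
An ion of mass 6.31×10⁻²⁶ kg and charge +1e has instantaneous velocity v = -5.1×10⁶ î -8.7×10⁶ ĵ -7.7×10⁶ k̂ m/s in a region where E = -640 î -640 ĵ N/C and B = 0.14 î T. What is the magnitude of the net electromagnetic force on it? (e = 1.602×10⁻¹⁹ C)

v×B = (0, -1.08×10⁶, 1.22×10⁶) N/C.
E + v×B = (-640, -1.08×10⁶, 1.22×10⁶) N/C.
F = q(E + v×B) = (1.602×10⁻¹⁹ C)·(-640, -1.08×10⁶, 1.22×10⁶) = (-1.03×10⁻¹⁶, -1.73×10⁻¹³, 1.95×10⁻¹³) N.
|F| = 2.61×10⁻¹³ N.

|F| ≈ 2.61×10⁻¹³ N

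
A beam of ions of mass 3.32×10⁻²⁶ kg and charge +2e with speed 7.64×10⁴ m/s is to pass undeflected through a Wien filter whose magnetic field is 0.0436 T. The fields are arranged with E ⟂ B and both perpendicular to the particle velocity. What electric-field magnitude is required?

For straight-line motion qE = qvB, so E = vB.
E = 7.64×10⁴ × 0.0436 = 3330 V/m.

E = 3330 V/m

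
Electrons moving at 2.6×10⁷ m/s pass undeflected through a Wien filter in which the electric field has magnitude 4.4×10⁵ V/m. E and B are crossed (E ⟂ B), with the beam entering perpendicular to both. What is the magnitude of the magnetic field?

Balance of forces in the selector: qE = qvB ⇒ B = E/v.
B = 4.4×10⁵/2.6×10⁷ = 0.017 T.

B = 0.017 T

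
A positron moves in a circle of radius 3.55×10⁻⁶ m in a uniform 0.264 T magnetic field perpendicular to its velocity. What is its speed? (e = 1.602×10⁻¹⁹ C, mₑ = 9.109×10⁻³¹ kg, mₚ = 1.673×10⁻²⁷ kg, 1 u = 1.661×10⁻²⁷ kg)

v ≈ 1.65×10⁵ m/s

From |q|vB = mv²/r, v = |q|Br/m.
v = (1.602×10⁻¹⁹)(0.264)(3.55×10⁻⁶)/9.109×10⁻³¹ ≈ 1.65×10⁵ m/s.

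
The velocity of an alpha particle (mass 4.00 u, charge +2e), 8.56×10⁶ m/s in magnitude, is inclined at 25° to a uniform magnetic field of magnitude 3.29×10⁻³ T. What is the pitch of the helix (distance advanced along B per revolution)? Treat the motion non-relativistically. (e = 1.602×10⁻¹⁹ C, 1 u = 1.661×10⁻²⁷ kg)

v∥ = v cosθ = 8.56×10⁶·cos25° ≈ 7.758×10⁶ m/s.
T = 2πm/(|q|B) = 2π(6.644×10⁻²⁷)/((3.204×10⁻¹⁹)(3.29×10⁻³)) ≈ 3.960×10⁻⁵ s.
pitch = v∥ T = (7.758×10⁶)(3.960×10⁻⁵) ≈ 307 m.

p ≈ 307 m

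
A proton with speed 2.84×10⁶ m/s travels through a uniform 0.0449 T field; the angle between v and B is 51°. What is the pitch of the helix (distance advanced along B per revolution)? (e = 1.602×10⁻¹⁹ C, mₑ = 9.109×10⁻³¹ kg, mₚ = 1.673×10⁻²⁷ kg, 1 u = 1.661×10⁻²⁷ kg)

p ≈ 2.61 m

v∥ = v cosθ = 2.84×10⁶·cos51° ≈ 1.787×10⁶ m/s.
T = 2πm/(|q|B) = 2π(1.673×10⁻²⁷)/((1.602×10⁻¹⁹)(0.0449)) ≈ 1.461×10⁻⁶ s.
pitch = v∥ T = (1.787×10⁶)(1.461×10⁻⁶) ≈ 2.61 m.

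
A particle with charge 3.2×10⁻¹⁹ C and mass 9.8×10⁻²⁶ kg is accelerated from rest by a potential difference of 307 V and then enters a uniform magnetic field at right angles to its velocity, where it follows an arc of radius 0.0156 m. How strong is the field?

B ≈ 0.879 T

v = √(2|q|V/m) = √(2·3.2×10⁻¹⁹·307/9.8×10⁻²⁶) ≈ 4.478×10⁴ m/s.
B = mv/(|q|r) = (9.8×10⁻²⁶)(4.478×10⁴)/((3.2×10⁻¹⁹)(0.0156)) ≈ 0.879 T.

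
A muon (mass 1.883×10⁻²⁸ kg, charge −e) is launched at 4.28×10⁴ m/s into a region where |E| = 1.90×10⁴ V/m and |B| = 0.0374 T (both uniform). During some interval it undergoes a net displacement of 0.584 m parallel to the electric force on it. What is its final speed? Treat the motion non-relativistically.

v_f ≈ 4.35×10⁶ m/s

B does no work; ΔKE = |q|E d.
½mv_f² = ½mv₀² + |q|Ed = ½(1.883×10⁻²⁸)(4.28×10⁴)² + (1.602×10⁻¹⁹)(1.90×10⁴)(0.584) ≈ 1.725×10⁻¹⁹ J + 1.778×10⁻¹⁵ J ≈ 1.778×10⁻¹⁵ J.
v_f = √(2·1.778×10⁻¹⁵/1.883×10⁻²⁸) ≈ 4.35×10⁶ m/s.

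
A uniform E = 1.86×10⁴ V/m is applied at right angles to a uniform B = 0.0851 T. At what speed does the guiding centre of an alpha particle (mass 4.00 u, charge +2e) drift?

v_d ≈ 2.19×10⁵ m/s

The steady drift has the magnetic force balancing the electric force, so v_d = E/B.
v_d = 1.86×10⁴/0.0851 = 2.19×10⁵ m/s.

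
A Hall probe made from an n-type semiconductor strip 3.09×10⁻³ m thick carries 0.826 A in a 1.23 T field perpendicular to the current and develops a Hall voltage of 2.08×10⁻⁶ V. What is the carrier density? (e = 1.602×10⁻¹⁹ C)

From V_H = IB/(n e t), n = IB/(V_H e t).
n = (0.826)(1.23)/((2.08×10⁻⁶)(1.602×10⁻¹⁹)(3.09×10⁻³)) ≈ 9.87×10²⁶ m⁻³.

n ≈ 9.87×10²⁶ m⁻³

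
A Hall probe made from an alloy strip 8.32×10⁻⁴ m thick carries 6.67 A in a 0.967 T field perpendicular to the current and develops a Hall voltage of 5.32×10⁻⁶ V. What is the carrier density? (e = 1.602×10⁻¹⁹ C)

From V_H = IB/(n e t), n = IB/(V_H e t).
n = (6.67)(0.967)/((5.32×10⁻⁶)(1.602×10⁻¹⁹)(8.32×10⁻⁴)) ≈ 9.10×10²⁷ m⁻³.

n ≈ 9.10×10²⁷ m⁻³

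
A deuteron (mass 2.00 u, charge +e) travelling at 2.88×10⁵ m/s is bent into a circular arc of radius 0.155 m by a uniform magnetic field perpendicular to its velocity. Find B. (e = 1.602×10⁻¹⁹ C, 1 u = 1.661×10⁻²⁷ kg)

From |q|vB = mv²/r, B = mv/(|q|r).
B = (3.322×10⁻²⁷)(2.88×10⁵)/((1.602×10⁻¹⁹)(0.155)) ≈ 0.0385 T.

B ≈ 0.0385 T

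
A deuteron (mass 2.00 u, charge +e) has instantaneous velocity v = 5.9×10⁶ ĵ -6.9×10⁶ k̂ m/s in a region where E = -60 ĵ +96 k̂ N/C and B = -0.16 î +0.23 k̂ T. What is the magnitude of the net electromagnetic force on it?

|F| ≈ 3.18×10⁻¹³ N

v×B = (1.36×10⁶, 1.10×10⁶, 9.44×10⁵) N/C.
E + v×B = (1.36×10⁶, 1.10×10⁶, 9.44×10⁵) N/C.
F = q(E + v×B) = (1.602×10⁻¹⁹ C)·(1.36×10⁶, 1.10×10⁶, 9.44×10⁵) = (2.17×10⁻¹³, 1.77×10⁻¹³, 1.51×10⁻¹³) N.
|F| = 3.18×10⁻¹³ N.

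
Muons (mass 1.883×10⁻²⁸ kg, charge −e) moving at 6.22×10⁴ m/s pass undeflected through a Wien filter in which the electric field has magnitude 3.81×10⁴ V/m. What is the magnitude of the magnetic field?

B = 0.613 T

Balance of forces in the selector: qE = qvB ⇒ B = E/v.
B = 3.81×10⁴/6.22×10⁴ = 0.613 T.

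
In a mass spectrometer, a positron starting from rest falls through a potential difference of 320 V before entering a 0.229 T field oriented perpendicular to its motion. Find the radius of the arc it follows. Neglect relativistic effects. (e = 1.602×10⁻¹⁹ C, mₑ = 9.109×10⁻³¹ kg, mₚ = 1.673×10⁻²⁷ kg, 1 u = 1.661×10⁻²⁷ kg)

Acceleration: |q|V = ½mv² ⇒ v = √(2|q|V/m) = √(2·1.602×10⁻¹⁹·320/9.109×10⁻³¹) ≈ 1.061×10⁷ m/s.
In the field: r = mv/(|q|B) = (9.109×10⁻³¹)(1.061×10⁷)/((1.602×10⁻¹⁹)(0.229)) ≈ 2.63×10⁻⁴ m.

r ≈ 2.63×10⁻⁴ m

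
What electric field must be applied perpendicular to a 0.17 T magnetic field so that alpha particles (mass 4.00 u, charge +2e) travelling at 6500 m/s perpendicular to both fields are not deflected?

E = 1100 V/m

For straight-line motion qE = qvB, so E = vB.
E = 6500 × 0.17 = 1100 V/m.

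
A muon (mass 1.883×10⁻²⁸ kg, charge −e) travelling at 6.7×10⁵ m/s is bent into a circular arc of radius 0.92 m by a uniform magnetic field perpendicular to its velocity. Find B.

B ≈ 8.6×10⁻⁴ T

From |q|vB = mv²/r, B = mv/(|q|r).
B = (1.883×10⁻²⁸)(6.7×10⁵)/((1.602×10⁻¹⁹)(0.92)) ≈ 8.6×10⁻⁴ T.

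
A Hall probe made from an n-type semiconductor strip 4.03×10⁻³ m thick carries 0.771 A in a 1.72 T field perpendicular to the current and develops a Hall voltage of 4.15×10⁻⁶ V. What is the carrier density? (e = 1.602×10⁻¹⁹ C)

From V_H = IB/(n e t), n = IB/(V_H e t).
n = (0.771)(1.72)/((4.15×10⁻⁶)(1.602×10⁻¹⁹)(4.03×10⁻³)) ≈ 4.95×10²⁶ m⁻³.

n ≈ 4.95×10²⁶ m⁻³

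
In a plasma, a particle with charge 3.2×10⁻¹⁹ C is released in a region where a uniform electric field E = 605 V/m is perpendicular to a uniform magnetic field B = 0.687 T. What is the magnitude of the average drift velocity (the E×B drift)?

v_d ≈ 881 m/s

In crossed fields the guiding centre drifts at v_d = |E×B|/B² = E/B, independent of charge and mass.
v_d = 605/0.687 = 881 m/s.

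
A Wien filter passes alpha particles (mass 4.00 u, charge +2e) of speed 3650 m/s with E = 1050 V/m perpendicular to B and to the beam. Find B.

B = 0.288 T

Balance of forces in the selector: qE = qvB ⇒ B = E/v.
B = 1050/3650 = 0.288 T.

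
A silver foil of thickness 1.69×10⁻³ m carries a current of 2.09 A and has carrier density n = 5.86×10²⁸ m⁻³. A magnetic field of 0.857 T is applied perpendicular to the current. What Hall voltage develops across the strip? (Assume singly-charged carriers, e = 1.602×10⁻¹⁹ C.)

V_H ≈ 1.13×10⁻⁷ V

V_H = IB/(n e t).
V_H = (2.09)(0.857)/((5.86×10²⁸)(1.602×10⁻¹⁹)(1.69×10⁻³)) ≈ 1.13×10⁻⁷ V.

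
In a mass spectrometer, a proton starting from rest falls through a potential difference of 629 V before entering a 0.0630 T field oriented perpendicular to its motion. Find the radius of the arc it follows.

Acceleration: |q|V = ½mv² ⇒ v = √(2|q|V/m) = √(2·1.602×10⁻¹⁹·629/1.673×10⁻²⁷) ≈ 3.471×10⁵ m/s.
In the field: r = mv/(|q|B) = (1.673×10⁻²⁷)(3.471×10⁵)/((1.602×10⁻¹⁹)(0.0630)) ≈ 0.0575 m.

r ≈ 0.0575 m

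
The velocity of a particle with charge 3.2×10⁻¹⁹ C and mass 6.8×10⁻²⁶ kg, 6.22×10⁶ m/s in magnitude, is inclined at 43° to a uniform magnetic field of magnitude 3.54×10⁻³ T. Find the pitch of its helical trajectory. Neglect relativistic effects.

p ≈ 1720 m

v∥ = v cosθ = 6.22×10⁶·cos43° ≈ 4.549×10⁶ m/s.
T = 2πm/(|q|B) = 2π(6.8×10⁻²⁶)/((3.2×10⁻¹⁹)(3.54×10⁻³)) ≈ 3.772×10⁻⁴ s.
pitch = v∥ T = (4.549×10⁶)(3.772×10⁻⁴) ≈ 1720 m.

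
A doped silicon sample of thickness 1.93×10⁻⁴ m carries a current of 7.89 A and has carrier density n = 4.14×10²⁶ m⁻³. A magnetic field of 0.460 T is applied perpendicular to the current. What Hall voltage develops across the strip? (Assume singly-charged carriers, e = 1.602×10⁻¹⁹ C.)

V_H = IB/(n e t).
V_H = (7.89)(0.460)/((4.14×10²⁶)(1.602×10⁻¹⁹)(1.93×10⁻⁴)) ≈ 2.84×10⁻⁴ V.

V_H ≈ 2.84×10⁻⁴ V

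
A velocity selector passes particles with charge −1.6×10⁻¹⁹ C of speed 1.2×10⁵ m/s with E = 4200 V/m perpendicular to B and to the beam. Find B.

B = 0.035 T

Balance of forces in the selector: qE = qvB ⇒ B = E/v.
B = 4200/1.2×10⁵ = 0.035 T.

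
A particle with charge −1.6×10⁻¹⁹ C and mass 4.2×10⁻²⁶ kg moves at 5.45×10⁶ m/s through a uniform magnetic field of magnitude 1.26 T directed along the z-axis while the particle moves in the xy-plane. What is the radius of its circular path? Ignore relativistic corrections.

r ≈ 1.14 m

The magnetic force provides the centripetal force: |q|vB = mv²/r.
r = mv/(|q|B) = (4.2×10⁻²⁶)(5.45×10⁶)/((1.6×10⁻¹⁹)(1.26)) ≈ 1.14 m.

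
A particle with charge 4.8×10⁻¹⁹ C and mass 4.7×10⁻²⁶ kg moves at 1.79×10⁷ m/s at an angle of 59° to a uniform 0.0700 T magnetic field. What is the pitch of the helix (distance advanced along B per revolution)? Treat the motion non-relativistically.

v∥ = v cosθ = 1.79×10⁷·cos59° ≈ 9.219×10⁶ m/s.
T = 2πm/(|q|B) = 2π(4.7×10⁻²⁶)/((4.8×10⁻¹⁹)(0.0700)) ≈ 8.789×10⁻⁶ s.
pitch = v∥ T = (9.219×10⁶)(8.789×10⁻⁶) ≈ 81.0 m.

p ≈ 81.0 m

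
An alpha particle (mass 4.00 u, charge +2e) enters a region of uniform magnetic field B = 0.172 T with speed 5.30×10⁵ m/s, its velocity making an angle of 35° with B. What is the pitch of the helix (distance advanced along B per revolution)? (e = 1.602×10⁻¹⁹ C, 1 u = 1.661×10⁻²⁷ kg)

p ≈ 0.329 m

v∥ = v cosθ = 5.30×10⁵·cos35° ≈ 4.342×10⁵ m/s.
T = 2πm/(|q|B) = 2π(6.644×10⁻²⁷)/((3.204×10⁻¹⁹)(0.172)) ≈ 7.575×10⁻⁷ s.
pitch = v∥ T = (4.342×10⁵)(7.575×10⁻⁷) ≈ 0.329 m.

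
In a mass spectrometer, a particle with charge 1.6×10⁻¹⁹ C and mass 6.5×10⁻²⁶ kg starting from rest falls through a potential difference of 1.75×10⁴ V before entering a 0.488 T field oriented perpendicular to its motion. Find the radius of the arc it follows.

Acceleration: |q|V = ½mv² ⇒ v = √(2|q|V/m) = √(2·1.6×10⁻¹⁹·1.75×10⁴/6.5×10⁻²⁶) ≈ 2.935×10⁵ m/s.
In the field: r = mv/(|q|B) = (6.5×10⁻²⁶)(2.935×10⁵)/((1.6×10⁻¹⁹)(0.488)) ≈ 0.244 m.

r ≈ 0.244 m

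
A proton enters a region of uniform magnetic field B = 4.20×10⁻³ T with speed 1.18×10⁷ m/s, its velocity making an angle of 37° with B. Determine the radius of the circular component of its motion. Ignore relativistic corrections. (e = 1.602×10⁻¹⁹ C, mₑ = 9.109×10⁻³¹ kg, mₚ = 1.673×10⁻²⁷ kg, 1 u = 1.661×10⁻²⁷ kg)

v⊥ = v sinθ = 1.18×10⁷·sin37° ≈ 7.101×10⁶ m/s.
r = m v⊥/(|q|B) = (1.673×10⁻²⁷)(7.101×10⁶)/((1.602×10⁻¹⁹)(4.20×10⁻³)) ≈ 17.7 m.

r ≈ 17.7 m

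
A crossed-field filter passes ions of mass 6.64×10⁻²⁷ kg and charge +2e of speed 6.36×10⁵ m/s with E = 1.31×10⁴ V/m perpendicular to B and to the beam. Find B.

B = 0.0206 T

Balance of forces in the selector: qE = qvB ⇒ B = E/v.
B = 1.31×10⁴/6.36×10⁵ = 0.0206 T.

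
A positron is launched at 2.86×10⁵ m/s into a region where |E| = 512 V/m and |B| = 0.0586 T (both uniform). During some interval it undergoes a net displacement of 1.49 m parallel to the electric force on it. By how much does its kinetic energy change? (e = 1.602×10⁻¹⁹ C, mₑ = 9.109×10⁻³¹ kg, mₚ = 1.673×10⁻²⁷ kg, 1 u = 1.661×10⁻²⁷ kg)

The magnetic force is always ⟂ v and does no work; only the electric force changes KE.
ΔKE = F_E · d = |q|E d = (1.602×10⁻¹⁹)(512)(1.49) ≈ 1.22×10⁻¹⁶ J.

ΔKE ≈ 1.22×10⁻¹⁶ J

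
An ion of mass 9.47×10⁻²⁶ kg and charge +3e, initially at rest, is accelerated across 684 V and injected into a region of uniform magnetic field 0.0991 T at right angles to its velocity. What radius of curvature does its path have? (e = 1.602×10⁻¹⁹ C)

Acceleration: |q|V = ½mv² ⇒ v = √(2|q|V/m) = √(2·4.806×10⁻¹⁹·684/9.47×10⁻²⁶) ≈ 8.332×10⁴ m/s.
In the field: r = mv/(|q|B) = (9.47×10⁻²⁶)(8.332×10⁴)/((4.806×10⁻¹⁹)(0.0991)) ≈ 0.166 m.

r ≈ 0.166 m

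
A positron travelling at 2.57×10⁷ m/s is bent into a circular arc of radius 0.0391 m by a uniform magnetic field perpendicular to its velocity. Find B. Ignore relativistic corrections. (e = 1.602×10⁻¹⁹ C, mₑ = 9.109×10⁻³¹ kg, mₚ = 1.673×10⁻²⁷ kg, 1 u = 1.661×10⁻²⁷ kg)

B ≈ 3.74×10⁻³ T

From |q|vB = mv²/r, B = mv/(|q|r).
B = (9.109×10⁻³¹)(2.57×10⁷)/((1.602×10⁻¹⁹)(0.0391)) ≈ 3.74×10⁻³ T.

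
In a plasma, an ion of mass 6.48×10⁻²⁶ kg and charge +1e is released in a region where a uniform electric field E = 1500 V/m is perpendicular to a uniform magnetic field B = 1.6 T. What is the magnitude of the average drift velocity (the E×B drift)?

v_d ≈ 940 m/s

In crossed fields the guiding centre drifts at v_d = |E×B|/B² = E/B, independent of charge and mass.
v_d = 1500/1.6 = 940 m/s.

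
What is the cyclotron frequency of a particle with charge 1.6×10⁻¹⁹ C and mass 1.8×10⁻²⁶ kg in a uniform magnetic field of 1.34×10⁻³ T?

f = |q|B/(2πm).
f = (1.6×10⁻¹⁹)(1.34×10⁻³)/(2π·1.8×10⁻²⁶) ≈ 1900 Hz.

f ≈ 1900 Hz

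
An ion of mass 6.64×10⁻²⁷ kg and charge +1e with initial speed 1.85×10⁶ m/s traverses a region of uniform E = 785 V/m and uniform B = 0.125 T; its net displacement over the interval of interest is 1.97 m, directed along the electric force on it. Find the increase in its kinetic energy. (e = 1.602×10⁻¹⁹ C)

The magnetic force is always ⟂ v and does no work; only the electric force changes KE.
ΔKE = F_E · d = |q|E d = (1.602×10⁻¹⁹)(785)(1.97) ≈ 2.48×10⁻¹⁶ J.

ΔKE ≈ 2.48×10⁻¹⁶ J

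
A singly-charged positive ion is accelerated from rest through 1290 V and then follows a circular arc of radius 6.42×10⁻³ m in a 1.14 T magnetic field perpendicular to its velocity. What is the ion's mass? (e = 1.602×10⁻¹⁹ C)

Combine |q|V = ½mv² and r = mv/(|q|B): eliminate v to get m = qB²r²/(2V).
m = (1.602×10⁻¹⁹)(1.14)²(6.42×10⁻³)²/(2·1290) ≈ 3.33×10⁻²⁷ kg.

m ≈ 3.33×10⁻²⁷ kg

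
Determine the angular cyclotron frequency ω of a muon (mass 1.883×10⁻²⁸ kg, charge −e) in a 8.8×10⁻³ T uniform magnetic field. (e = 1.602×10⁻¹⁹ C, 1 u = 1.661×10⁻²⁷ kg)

ω ≈ 7.5×10⁶ rad/s

ω = |q|B/m.
ω = (1.602×10⁻¹⁹)(8.8×10⁻³)/1.883×10⁻²⁸ ≈ 7.5×10⁶ rad/s.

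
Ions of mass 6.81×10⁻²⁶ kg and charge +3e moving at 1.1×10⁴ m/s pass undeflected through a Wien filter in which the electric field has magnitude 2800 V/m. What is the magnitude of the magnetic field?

B = 0.25 T

Balance of forces in the selector: qE = qvB ⇒ B = E/v.
B = 2800/1.1×10⁴ = 0.25 T.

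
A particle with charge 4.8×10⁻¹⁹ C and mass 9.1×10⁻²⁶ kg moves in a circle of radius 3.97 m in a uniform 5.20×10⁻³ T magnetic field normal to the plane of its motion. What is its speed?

From |q|vB = mv²/r, v = |q|Br/m.
v = (4.8×10⁻¹⁹)(5.20×10⁻³)(3.97)/9.1×10⁻²⁶ ≈ 1.09×10⁵ m/s.

v ≈ 1.09×10⁵ m/s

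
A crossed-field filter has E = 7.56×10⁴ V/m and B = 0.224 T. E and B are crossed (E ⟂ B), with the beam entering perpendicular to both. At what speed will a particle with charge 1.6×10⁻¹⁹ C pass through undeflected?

Zero net Lorentz force requires |qE| = |q v×B|, i.e. E = vB.
v = E/B = 7.56×10⁴/0.224 = 3.38×10⁵ m/s.

v = 3.38×10⁵ m/s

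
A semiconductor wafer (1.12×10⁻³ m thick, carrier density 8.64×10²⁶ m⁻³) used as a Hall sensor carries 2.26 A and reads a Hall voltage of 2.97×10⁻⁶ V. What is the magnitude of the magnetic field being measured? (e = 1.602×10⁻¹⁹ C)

B ≈ 0.204 T

From V_H = IB/(n e t), B = V_H n e t / I.
B = (2.97×10⁻⁶)(8.64×10²⁶)(1.602×10⁻¹⁹)(1.12×10⁻³)/2.26 ≈ 0.204 T.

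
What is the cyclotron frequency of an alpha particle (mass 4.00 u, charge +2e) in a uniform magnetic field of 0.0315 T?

f = |q|B/(2πm).
f = (3.204×10⁻¹⁹)(0.0315)/(2π·6.644×10⁻²⁷) ≈ 2.42×10⁵ Hz.

f ≈ 2.42×10⁵ Hz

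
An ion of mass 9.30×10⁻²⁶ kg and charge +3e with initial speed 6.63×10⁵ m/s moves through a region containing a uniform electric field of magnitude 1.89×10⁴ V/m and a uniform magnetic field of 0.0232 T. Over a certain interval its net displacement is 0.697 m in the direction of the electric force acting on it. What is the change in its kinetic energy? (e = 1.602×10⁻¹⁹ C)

ΔKE ≈ 6.33×10⁻¹⁵ J

The magnetic force is always ⟂ v and does no work; only the electric force changes KE.
ΔKE = F_E · d = |q|E d = (4.806×10⁻¹⁹)(1.89×10⁴)(0.697) ≈ 6.33×10⁻¹⁵ J.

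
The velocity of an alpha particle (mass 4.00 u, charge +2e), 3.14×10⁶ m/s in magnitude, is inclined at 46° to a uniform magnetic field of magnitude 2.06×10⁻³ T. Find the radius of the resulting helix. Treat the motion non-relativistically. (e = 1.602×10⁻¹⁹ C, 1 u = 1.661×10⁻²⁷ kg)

r ≈ 22.7 m

v⊥ = v sinθ = 3.14×10⁶·sin46° ≈ 2.259×10⁶ m/s.
r = m v⊥/(|q|B) = (6.644×10⁻²⁷)(2.259×10⁶)/((3.204×10⁻¹⁹)(2.06×10⁻³)) ≈ 22.7 m.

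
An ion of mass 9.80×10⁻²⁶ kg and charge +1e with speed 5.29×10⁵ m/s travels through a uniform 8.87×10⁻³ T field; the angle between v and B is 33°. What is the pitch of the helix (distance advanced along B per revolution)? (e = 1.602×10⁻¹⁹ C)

v∥ = v cosθ = 5.29×10⁵·cos33° ≈ 4.437×10⁵ m/s.
T = 2πm/(|q|B) = 2π(9.80×10⁻²⁶)/((1.602×10⁻¹⁹)(8.87×10⁻³)) ≈ 4.333×10⁻⁴ s.
pitch = v∥ T = (4.437×10⁵)(4.333×10⁻⁴) ≈ 192 m.

p ≈ 192 m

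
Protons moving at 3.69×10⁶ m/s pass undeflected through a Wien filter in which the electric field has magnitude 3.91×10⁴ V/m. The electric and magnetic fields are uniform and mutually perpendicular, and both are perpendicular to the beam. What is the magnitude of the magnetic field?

B = 0.0106 T

Balance of forces in the selector: qE = qvB ⇒ B = E/v.
B = 3.91×10⁴/3.69×10⁶ = 0.0106 T.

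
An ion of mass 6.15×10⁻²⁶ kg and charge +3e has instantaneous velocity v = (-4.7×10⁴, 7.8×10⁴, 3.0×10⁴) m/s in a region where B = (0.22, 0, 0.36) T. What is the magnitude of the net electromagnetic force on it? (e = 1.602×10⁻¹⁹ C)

|F| ≈ 1.94×10⁻¹⁴ N

v×B = (2.81×10⁴, 2.35×10⁴, -1.72×10⁴) N/C.
F = q v×B = (4.806×10⁻¹⁹ C)·(2.81×10⁴, 2.35×10⁴, -1.72×10⁴) = (1.35×10⁻¹⁴, 1.13×10⁻¹⁴, -8.25×10⁻¹⁵) N.
|F| = 1.94×10⁻¹⁴ N.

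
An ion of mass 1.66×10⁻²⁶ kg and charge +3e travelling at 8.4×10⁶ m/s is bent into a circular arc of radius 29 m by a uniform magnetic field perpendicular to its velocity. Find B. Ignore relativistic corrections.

B ≈ 0.010 T

From |q|vB = mv²/r, B = mv/(|q|r).
B = (1.66×10⁻²⁶)(8.4×10⁶)/((4.806×10⁻¹⁹)(29)) ≈ 0.010 T.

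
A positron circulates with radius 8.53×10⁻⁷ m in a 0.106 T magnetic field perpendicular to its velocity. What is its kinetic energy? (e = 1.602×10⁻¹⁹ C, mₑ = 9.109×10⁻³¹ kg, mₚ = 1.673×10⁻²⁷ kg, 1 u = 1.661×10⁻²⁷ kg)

KE ≈ 1.15×10⁻²² J

v = |q|Br/m, then KE = ½mv² = (qBr)²/(2m).
v = (1.602×10⁻¹⁹)(0.106)(8.53×10⁻⁷)/9.109×10⁻³¹ ≈ 1.590×10⁴ m/s.
KE = ½(9.109×10⁻³¹)(1.590×10⁴)² ≈ 1.15×10⁻²² J.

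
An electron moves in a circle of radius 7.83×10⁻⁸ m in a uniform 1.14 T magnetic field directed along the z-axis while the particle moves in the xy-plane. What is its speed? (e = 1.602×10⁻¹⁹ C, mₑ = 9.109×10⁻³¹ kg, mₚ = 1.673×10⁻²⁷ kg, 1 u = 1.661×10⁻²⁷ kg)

From |q|vB = mv²/r, v = |q|Br/m.
v = (1.602×10⁻¹⁹)(1.14)(7.83×10⁻⁸)/9.109×10⁻³¹ ≈ 1.57×10⁴ m/s.

v ≈ 1.57×10⁴ m/s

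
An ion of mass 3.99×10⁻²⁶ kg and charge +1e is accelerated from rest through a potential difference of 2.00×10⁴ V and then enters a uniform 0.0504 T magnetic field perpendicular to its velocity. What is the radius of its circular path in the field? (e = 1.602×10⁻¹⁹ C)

r ≈ 1.98 m

Acceleration: |q|V = ½mv² ⇒ v = √(2|q|V/m) = √(2·1.602×10⁻¹⁹·2.00×10⁴/3.99×10⁻²⁶) ≈ 4.008×10⁵ m/s.
In the field: r = mv/(|q|B) = (3.99×10⁻²⁶)(4.008×10⁵)/((1.602×10⁻¹⁹)(0.0504)) ≈ 1.98 m.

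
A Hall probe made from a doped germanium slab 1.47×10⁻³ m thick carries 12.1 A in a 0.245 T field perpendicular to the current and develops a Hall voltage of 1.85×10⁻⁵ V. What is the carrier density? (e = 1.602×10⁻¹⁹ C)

From V_H = IB/(n e t), n = IB/(V_H e t).
n = (12.1)(0.245)/((1.85×10⁻⁵)(1.602×10⁻¹⁹)(1.47×10⁻³)) ≈ 6.80×10²⁶ m⁻³.

n ≈ 6.80×10²⁶ m⁻³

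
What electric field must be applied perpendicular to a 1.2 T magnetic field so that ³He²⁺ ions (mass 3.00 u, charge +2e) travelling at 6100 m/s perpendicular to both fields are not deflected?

For straight-line motion qE = qvB, so E = vB.
E = 6100 × 1.2 = 7300 V/m.

E = 7300 V/m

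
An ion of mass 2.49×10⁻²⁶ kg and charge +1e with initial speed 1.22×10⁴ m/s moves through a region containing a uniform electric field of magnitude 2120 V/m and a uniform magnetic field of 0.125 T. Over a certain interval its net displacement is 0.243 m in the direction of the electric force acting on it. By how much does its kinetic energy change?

ΔKE ≈ 8.25×10⁻¹⁷ J

The magnetic force is always ⟂ v and does no work; only the electric force changes KE.
ΔKE = F_E · d = |q|E d = (1.602×10⁻¹⁹)(2120)(0.243) ≈ 8.25×10⁻¹⁷ J.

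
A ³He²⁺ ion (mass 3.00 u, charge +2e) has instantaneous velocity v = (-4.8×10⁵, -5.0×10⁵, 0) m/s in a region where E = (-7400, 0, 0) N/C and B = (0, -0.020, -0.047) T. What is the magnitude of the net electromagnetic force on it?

|F| ≈ 9.40×10⁻¹⁵ N

v×B = (2.35×10⁴, -2.26×10⁴, 9600) N/C.
E + v×B = (1.61×10⁴, -2.26×10⁴, 9600) N/C.
F = q(E + v×B) = (3.204×10⁻¹⁹ C)·(1.61×10⁴, -2.26×10⁴, 9600) = (5.16×10⁻¹⁵, -7.23×10⁻¹⁵, 3.08×10⁻¹⁵) N.
|F| = 9.40×10⁻¹⁵ N.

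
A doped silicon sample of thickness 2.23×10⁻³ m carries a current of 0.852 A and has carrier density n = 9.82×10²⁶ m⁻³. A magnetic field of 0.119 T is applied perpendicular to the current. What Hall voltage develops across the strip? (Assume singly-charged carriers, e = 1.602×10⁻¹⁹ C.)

V_H ≈ 2.89×10⁻⁷ V

V_H = IB/(n e t).
V_H = (0.852)(0.119)/((9.82×10²⁶)(1.602×10⁻¹⁹)(2.23×10⁻³)) ≈ 2.89×10⁻⁷ V.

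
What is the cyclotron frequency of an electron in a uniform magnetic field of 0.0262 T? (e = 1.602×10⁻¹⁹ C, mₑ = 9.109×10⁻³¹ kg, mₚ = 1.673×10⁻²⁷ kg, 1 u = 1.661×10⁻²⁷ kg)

f = |q|B/(2πm).
f = (1.602×10⁻¹⁹)(0.0262)/(2π·9.109×10⁻³¹) ≈ 7.33×10⁸ Hz.

f ≈ 7.33×10⁸ Hz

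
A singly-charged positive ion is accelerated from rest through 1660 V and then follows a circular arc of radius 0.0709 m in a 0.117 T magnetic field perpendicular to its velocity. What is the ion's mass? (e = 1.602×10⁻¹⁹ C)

Combine |q|V = ½mv² and r = mv/(|q|B): eliminate v to get m = qB²r²/(2V).
m = (1.602×10⁻¹⁹)(0.117)²(0.0709)²/(2·1660) ≈ 3.32×10⁻²⁷ kg.

m ≈ 3.32×10⁻²⁷ kg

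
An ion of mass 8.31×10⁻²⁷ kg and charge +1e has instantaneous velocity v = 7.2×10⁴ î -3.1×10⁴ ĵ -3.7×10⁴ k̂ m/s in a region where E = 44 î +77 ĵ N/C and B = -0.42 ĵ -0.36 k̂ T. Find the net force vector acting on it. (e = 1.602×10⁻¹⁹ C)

F ≈ (-6.95×10⁻¹⁶, 4.16×10⁻¹⁵, -4.84×10⁻¹⁵) N

v×B = (-4380, 2.59×10⁴, -3.02×10⁴) N/C.
E + v×B = (-4340, 2.60×10⁴, -3.02×10⁴) N/C.
F = q(E + v×B) = (1.602×10⁻¹⁹ C)·(-4340, 2.60×10⁴, -3.02×10⁴) = (-6.95×10⁻¹⁶, 4.16×10⁻¹⁵, -4.84×10⁻¹⁵) N.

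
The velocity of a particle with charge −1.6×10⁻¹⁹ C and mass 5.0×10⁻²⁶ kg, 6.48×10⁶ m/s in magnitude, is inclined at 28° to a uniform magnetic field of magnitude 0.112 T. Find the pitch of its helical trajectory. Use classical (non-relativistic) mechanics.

v∥ = v cosθ = 6.48×10⁶·cos28° ≈ 5.722×10⁶ m/s.
T = 2πm/(|q|B) = 2π(5.0×10⁻²⁶)/((1.6×10⁻¹⁹)(0.112)) ≈ 1.753×10⁻⁵ s.
pitch = v∥ T = (5.722×10⁶)(1.753×10⁻⁵) ≈ 100 m.

p ≈ 100 m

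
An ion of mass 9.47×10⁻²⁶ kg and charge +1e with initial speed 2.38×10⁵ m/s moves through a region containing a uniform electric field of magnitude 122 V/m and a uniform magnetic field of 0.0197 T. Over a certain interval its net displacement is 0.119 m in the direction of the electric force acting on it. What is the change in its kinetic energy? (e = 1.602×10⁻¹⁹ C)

ΔKE ≈ 2.33×10⁻¹⁸ J

The magnetic force is always ⟂ v and does no work; only the electric force changes KE.
ΔKE = F_E · d = |q|E d = (1.602×10⁻¹⁹)(122)(0.119) ≈ 2.33×10⁻¹⁸ J.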